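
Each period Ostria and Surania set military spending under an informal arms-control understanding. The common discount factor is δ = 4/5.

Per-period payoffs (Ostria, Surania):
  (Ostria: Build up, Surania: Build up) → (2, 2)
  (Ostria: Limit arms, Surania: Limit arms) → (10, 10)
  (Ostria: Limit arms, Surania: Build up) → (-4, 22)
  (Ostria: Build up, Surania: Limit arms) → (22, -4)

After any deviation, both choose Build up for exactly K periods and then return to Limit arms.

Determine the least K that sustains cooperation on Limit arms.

3

Need Σ_{k=1}^{K} δ^k ≥ (22−10)/(10−2) = 1.5000 at δ = 4/5.
At K = 2 the sum is 1.4400 < 1.5000; at K = 3 it is 1.9520 ≥ 1.5000.
So the minimum punishment length is K = 3.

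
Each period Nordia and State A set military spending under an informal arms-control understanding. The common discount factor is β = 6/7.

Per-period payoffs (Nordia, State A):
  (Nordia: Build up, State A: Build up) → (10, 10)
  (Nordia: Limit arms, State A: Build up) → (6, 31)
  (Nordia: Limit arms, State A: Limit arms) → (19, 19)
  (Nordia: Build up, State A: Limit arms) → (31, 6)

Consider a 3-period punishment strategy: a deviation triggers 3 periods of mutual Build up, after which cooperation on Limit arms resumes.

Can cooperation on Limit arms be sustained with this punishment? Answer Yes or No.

A one-shot deviation gives 31 now, then 10 for 3 periods, then back to 19.
Gain from deviating: (31−19) today; loss: (19−10) in each of the next 3 periods.
No-deviation condition: (19−10)(β+…+β^3) ≥ 31−19, i.e. β+…+β^3 ≥ 4/3.
At β = 6/7: β+…+β^3 = 2.2216 ≥ 1.3333.
So cooperation is sustainable.

Yes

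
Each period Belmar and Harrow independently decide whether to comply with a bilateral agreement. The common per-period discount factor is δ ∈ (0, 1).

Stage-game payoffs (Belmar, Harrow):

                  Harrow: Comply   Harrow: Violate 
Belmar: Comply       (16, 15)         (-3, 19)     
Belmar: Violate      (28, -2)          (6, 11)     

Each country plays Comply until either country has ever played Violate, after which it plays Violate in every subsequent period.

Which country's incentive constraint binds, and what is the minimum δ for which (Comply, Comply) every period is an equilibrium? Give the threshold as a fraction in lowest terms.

Belmar; δ ≥ 6/11

For Belmar: deviation gain 28−16 = 12, per-period punishment loss 16−6 = 10. IC gives δ ≥ 12/22 = 6/11.
For Harrow: gain 4, loss 4 per period, so δ ≥ 4/8 = 1/2.
The tighter constraint is Belmar's, so cooperation needs δ ≥ 6/11.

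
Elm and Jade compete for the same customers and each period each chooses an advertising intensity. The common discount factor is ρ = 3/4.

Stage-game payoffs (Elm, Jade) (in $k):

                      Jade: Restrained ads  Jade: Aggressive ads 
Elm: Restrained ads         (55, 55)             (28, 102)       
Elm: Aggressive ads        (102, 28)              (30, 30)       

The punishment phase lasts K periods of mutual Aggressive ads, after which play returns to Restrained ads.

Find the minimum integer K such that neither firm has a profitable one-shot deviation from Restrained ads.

IC: ρ(1−ρ^K)/(1−ρ) ≥ (102−55)/(55−30) = 47/25.
With ρ = 3/4: need 1 − ρ^K ≥ 47/25·(1−3/4)/(3/4), i.e. ρ^K ≤ 0.3733.
Since (3/4)^3 = 0.4219 and (3/4)^4 = 0.3164, the smallest such K is 4.

4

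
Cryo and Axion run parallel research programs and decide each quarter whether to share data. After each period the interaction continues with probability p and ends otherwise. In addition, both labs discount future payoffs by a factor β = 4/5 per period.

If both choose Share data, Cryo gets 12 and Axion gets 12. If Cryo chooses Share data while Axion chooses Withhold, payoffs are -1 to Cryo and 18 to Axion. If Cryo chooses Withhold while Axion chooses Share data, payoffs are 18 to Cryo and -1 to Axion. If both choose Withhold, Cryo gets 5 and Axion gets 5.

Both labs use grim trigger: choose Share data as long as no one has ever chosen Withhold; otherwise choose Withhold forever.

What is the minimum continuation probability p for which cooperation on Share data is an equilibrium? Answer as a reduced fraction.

Expected continuation weight on next period's payoff is β·p = 4/5·p, which plays the role of the discount factor.
Cooperation requires 4/5·p ≥ (18−12)/(18−5) = 6/13, hence p ≥ 15/26.

15/26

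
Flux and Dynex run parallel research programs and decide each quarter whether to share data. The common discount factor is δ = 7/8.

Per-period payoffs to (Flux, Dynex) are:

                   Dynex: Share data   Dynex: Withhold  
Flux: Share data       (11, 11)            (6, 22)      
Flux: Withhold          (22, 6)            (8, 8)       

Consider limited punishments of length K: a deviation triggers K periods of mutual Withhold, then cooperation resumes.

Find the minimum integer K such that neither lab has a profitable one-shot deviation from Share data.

6

No profitable deviation requires (11−8)(δ+…+δ^K) ≥ 22−11, i.e. δ+…+δ^K ≥ 11/3 ≈ 3.6667.
With δ = 7/8, the partial sums are K=1: 0.8750, K=2: 1.6406, K=3: 2.3105, K=4: 2.8967, K=5: 3.4096, K=6: 3.8584.
K = 6 is the first length at which the sum reaches 3.6667.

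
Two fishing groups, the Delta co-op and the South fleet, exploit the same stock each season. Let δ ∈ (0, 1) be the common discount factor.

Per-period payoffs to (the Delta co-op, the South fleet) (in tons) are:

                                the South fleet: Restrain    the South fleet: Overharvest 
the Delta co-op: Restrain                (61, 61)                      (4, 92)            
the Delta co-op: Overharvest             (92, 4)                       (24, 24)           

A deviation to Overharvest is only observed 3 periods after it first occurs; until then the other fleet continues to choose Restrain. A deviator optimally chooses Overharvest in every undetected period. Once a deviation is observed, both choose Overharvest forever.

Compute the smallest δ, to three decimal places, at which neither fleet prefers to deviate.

0.770

A deviator earns 92 for 3 periods, then 24 forever; cooperating earns 61 forever. Multiplying the IC by (1−δ):
61 ≥ 92(1−δ^3) + 24δ^3, so 68·δ^3 ≥ 31 and δ^3 ≥ 31/68.
δ ≥ (31/68)^(1/3) ≈ 0.770.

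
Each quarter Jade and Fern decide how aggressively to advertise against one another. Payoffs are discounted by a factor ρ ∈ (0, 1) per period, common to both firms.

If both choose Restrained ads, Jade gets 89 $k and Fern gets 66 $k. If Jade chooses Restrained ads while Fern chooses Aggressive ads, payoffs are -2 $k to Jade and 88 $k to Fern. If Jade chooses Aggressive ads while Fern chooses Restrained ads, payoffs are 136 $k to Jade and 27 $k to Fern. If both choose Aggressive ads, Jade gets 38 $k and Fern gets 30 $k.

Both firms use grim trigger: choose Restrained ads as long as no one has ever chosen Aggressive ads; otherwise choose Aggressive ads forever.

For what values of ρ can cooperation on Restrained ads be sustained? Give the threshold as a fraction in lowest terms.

For Jade: deviation gain 136−89 = 47, per-period punishment loss 89−38 = 51. IC gives ρ ≥ 47/98.
For Fern: gain 22, loss 36 per period, so ρ ≥ 22/58 = 11/29.
The tighter constraint is Jade's, so cooperation needs ρ ≥ 47/98.

47/98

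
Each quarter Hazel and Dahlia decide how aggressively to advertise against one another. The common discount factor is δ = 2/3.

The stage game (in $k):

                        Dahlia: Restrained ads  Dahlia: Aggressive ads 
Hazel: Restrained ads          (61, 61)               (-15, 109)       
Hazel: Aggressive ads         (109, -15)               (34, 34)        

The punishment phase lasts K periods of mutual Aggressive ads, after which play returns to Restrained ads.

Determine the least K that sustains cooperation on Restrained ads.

IC: δ(1−δ^K)/(1−δ) ≥ (109−61)/(61−34) = 16/9.
With δ = 2/3: need 1 − δ^K ≥ 16/9·(1−2/3)/(2/3), i.e. δ^K ≤ 0.1111.
Since (2/3)^5 = 0.1317 and (2/3)^6 = 0.0878, the smallest such K is 6.

6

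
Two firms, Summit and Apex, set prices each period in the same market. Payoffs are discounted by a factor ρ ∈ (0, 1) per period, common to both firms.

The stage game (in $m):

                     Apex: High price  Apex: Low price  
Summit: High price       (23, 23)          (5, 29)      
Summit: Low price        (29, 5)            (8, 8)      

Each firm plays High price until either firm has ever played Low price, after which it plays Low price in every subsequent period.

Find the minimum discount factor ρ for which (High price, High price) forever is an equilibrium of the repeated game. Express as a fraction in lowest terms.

Under grim trigger the critical discount factor is (T−C)/(T−P) with T = 29, C = 23, P = 8.
ρ* = (29−23)/(29−8) = 6/21 = 2/7.

2/7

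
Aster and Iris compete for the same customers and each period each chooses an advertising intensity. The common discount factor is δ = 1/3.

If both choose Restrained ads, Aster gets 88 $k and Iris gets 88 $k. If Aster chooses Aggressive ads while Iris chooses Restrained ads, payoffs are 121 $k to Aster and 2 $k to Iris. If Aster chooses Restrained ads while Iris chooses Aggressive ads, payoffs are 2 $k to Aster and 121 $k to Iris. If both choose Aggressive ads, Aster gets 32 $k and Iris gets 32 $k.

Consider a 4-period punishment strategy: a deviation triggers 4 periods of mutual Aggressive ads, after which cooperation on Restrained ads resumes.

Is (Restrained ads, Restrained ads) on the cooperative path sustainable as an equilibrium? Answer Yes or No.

Comparing payoff streams over the 5 periods until play realigns: cooperate → 88(1+δ+…+δ^4); deviate → 121 + 32(δ+…+δ^4).
Cooperation is sustained iff (88−32)(δ+…+δ^4) ≥ 121−88.
δ+…+δ^4 = 1/3·(1−(1/3)^4)/(1−1/3) = 0.4938, and (121−88)/(88−32) = 0.5893.
0.4938 < 0.5893, so cooperation is not sustainable.

No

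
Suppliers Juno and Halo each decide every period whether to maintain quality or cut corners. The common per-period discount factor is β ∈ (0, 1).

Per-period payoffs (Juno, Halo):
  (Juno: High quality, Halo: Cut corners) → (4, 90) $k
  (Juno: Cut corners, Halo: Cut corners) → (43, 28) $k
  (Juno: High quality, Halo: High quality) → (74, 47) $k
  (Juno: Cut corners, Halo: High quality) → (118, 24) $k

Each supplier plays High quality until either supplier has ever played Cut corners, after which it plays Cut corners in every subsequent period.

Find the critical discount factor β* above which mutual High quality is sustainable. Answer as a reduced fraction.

Juno: cooperation gives 74 each period; deviation gives 118 once then 43 forever.
  74/(1−β) ≥ 118 + 43β/(1−β) ⇒ β ≥ 44/75.
Halo: cooperation gives 47 each period; deviation gives 90 once then 28 forever.
  β ≥ 43/62.
Both must hold, so the binding constraint is Halo's: β ≥ 43/62.

43/62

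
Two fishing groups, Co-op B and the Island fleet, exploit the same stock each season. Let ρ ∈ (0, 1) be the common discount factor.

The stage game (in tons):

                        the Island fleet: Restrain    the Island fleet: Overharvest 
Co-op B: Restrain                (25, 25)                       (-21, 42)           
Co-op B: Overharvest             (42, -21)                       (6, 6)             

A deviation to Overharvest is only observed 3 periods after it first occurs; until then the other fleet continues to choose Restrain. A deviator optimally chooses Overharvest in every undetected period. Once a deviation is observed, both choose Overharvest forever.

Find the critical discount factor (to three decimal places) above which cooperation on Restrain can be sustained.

0.779

A deviator earns 42 for 3 periods, then 6 forever; cooperating earns 25 forever. Multiplying the IC by (1−ρ):
25 ≥ 42(1−ρ^3) + 6ρ^3, so 36·ρ^3 ≥ 17 and ρ^3 ≥ 17/36.
ρ ≥ (17/36)^(1/3) ≈ 0.779.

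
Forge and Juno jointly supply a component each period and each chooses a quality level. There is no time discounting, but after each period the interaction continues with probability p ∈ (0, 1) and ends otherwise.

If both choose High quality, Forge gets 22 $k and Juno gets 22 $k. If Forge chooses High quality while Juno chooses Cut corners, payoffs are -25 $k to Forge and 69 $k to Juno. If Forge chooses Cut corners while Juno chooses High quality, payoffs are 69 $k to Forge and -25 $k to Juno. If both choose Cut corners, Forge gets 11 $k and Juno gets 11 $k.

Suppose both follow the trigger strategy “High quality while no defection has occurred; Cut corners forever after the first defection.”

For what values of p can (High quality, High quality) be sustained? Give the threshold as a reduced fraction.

47/58

With no time discounting, the continuation probability p plays the role of the discount factor.
Grim-trigger IC: 22/(1−p) ≥ 69 + 11p/(1−p) ⇒ p ≥ (69−22)/(69−11) = 47/58.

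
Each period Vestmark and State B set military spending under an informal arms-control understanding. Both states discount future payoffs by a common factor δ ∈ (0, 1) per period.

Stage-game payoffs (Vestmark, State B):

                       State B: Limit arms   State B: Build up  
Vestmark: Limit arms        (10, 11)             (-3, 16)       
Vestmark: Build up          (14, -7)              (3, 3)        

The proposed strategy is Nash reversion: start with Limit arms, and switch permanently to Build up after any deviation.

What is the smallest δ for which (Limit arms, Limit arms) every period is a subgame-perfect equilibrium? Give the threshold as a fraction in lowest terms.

5/13

Vestmark: cooperation gives 10 each period; deviation gives 14 once then 3 forever.
  10/(1−δ) ≥ 14 + 3δ/(1−δ) ⇒ δ ≥ 4/11.
State B: cooperation gives 11 each period; deviation gives 16 once then 3 forever.
  δ ≥ 5/13.
Both must hold, so the binding constraint is State B's: δ ≥ 5/13.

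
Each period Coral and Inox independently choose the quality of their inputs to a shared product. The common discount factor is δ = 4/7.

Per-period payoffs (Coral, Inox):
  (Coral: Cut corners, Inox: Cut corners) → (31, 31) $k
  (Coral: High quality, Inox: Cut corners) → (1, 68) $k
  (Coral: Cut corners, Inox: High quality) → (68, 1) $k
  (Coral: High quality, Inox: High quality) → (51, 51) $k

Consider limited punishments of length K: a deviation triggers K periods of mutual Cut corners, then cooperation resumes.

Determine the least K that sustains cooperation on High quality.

Need Σ_{k=1}^{K} δ^k ≥ (68−51)/(51−31) = 0.8500 at δ = 4/7.
At K = 1 the sum is 0.5714 < 0.8500; at K = 2 it is 0.8980 ≥ 0.8500.
So the minimum punishment length is K = 2.

2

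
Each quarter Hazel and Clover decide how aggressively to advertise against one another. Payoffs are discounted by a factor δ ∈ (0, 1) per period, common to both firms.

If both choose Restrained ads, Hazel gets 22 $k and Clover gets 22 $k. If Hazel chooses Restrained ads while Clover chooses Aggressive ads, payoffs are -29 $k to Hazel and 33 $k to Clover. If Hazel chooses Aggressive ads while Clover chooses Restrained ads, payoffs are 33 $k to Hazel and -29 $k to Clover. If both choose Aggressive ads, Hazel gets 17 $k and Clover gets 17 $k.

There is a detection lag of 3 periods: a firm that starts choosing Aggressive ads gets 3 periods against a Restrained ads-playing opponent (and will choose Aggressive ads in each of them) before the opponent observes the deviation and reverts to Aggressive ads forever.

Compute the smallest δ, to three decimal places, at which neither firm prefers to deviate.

0.883

The best deviation is to choose Aggressive ads for all 3 undetected periods, earning 33 each, then 17 forever once detected.
Deviation value: 33(1−δ^3)/(1−δ) + 17δ^3/(1−δ); cooperation value: 22/(1−δ).
IC: 22 ≥ 33(1−δ^3) + 17δ^3 = 33 − 16δ^3.
So δ^3 ≥ 11/16, giving δ ≥ (11/16)^(1/3) ≈ 0.883.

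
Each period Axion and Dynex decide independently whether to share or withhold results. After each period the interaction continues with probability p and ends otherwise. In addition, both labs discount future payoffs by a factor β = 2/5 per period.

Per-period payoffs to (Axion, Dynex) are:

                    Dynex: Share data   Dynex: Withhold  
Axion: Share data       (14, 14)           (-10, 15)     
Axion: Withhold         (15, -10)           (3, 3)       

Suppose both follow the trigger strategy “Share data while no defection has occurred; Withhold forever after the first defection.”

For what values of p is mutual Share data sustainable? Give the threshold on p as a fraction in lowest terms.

With continuation probability p and discount β, the effective per-period discount factor is βp.
Grim-trigger IC: βp ≥ (15−14)/(15−3) = 1/12.
So p ≥ (1/12)/(2/5) = 5/24.

5/24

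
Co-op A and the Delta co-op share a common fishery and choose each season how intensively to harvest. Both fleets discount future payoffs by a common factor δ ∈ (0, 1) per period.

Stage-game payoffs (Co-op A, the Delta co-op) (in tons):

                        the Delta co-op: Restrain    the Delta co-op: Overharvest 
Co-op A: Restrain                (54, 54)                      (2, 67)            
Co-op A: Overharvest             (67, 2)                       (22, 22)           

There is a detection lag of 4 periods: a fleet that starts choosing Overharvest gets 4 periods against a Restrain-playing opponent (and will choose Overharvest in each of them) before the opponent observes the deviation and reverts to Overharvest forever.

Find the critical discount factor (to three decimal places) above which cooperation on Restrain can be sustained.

0.733

The best deviation is to choose Overharvest for all 4 undetected periods, earning 67 each, then 22 forever once detected.
Deviation value: 67(1−δ^4)/(1−δ) + 22δ^4/(1−δ); cooperation value: 54/(1−δ).
IC: 54 ≥ 67(1−δ^4) + 22δ^4 = 67 − 45δ^4.
So δ^4 ≥ 13/45, giving δ ≥ (13/45)^(1/4) ≈ 0.733.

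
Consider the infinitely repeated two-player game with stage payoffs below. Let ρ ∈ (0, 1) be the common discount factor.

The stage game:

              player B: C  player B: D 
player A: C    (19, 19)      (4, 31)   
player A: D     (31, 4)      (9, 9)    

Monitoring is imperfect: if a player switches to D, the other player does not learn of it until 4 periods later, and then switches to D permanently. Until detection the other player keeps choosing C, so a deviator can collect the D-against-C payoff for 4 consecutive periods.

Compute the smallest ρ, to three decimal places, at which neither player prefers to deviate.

0.859

The best deviation is to choose D for all 4 undetected periods, earning 31 each, then 9 forever once detected.
Deviation value: 31(1−ρ^4)/(1−ρ) + 9ρ^4/(1−ρ); cooperation value: 19/(1−ρ).
IC: 19 ≥ 31(1−ρ^4) + 9ρ^4 = 31 − 22ρ^4.
So ρ^4 ≥ 12/22 = 6/11, giving ρ ≥ (6/11)^(1/4) ≈ 0.859.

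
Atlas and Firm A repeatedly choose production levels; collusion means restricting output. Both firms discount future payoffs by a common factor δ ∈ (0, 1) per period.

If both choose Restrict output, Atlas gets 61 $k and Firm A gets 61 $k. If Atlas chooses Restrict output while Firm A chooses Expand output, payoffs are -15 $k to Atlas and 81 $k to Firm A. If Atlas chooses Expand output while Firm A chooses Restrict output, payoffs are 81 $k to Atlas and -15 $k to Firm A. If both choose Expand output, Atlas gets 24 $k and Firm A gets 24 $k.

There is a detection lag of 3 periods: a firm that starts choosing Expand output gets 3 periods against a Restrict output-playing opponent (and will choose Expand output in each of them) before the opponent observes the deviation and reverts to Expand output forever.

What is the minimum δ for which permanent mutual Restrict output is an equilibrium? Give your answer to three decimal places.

Deviating for the 3 undetected periods gains 81−61 = 20 per period over cooperation, then loses 61−24 = 37 per period forever once punishment starts.
Gain: 20(1 + δ + … + δ^2); loss: 37·δ^3/(1−δ).
No profitable deviation ⇔ 20(1−δ^3) ≤ 37·δ^3, i.e. δ^3 ≥ 20/(20+37) = 20/57.
Hence δ ≥ (20/57)^(1/3) ≈ 0.705.

0.705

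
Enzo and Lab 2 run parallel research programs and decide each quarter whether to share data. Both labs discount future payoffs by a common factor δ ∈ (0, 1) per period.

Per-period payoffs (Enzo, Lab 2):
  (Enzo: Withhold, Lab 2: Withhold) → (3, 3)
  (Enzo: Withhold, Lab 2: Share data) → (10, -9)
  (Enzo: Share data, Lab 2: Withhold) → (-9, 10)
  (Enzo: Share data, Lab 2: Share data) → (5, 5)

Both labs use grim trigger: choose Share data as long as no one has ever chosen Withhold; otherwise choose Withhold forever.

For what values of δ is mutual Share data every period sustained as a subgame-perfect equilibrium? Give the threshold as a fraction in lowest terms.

5/7

Under grim trigger the critical discount factor is (T−C)/(T−P) with T = 10, C = 5, P = 3.
δ* = (10−5)/(10−3) = 5/7.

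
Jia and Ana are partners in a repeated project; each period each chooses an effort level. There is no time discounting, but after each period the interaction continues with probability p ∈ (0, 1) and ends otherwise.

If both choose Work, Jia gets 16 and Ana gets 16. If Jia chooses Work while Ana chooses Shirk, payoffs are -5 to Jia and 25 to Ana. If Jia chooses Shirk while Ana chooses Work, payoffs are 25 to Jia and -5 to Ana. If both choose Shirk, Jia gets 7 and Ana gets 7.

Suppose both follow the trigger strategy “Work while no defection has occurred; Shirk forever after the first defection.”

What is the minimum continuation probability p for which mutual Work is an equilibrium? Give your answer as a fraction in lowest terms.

1/2

With no time discounting, the continuation probability p plays the role of the discount factor.
Grim-trigger IC: 16/(1−p) ≥ 25 + 7p/(1−p) ⇒ p ≥ (25−16)/(25−7) = 1/2.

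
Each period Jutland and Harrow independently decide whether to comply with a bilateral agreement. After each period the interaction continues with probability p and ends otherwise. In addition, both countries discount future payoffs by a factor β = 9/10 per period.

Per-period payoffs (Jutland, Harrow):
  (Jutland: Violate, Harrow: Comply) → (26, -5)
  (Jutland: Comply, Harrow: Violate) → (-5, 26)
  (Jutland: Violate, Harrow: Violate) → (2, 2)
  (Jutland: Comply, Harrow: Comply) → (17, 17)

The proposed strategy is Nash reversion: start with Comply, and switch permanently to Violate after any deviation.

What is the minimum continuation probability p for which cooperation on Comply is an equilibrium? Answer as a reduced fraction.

5/12

With continuation probability p and discount β, the effective per-period discount factor is βp.
Grim-trigger IC: βp ≥ (26−17)/(26−2) = 3/8.
So p ≥ (3/8)/(9/10) = 5/12.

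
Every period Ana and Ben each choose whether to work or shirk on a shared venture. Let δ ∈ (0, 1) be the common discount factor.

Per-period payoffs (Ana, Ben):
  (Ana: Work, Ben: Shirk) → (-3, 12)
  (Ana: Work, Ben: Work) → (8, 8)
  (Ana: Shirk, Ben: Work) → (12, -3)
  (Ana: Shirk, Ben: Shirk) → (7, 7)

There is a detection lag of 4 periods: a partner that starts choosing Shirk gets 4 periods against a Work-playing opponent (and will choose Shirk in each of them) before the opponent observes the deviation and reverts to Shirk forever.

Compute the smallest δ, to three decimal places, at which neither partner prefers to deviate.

The best deviation is to choose Shirk for all 4 undetected periods, earning 12 each, then 7 forever once detected.
Deviation value: 12(1−δ^4)/(1−δ) + 7δ^4/(1−δ); cooperation value: 8/(1−δ).
IC: 8 ≥ 12(1−δ^4) + 7δ^4 = 12 − 5δ^4.
So δ^4 ≥ 4/5, giving δ ≥ (4/5)^(1/4) ≈ 0.946.

0.946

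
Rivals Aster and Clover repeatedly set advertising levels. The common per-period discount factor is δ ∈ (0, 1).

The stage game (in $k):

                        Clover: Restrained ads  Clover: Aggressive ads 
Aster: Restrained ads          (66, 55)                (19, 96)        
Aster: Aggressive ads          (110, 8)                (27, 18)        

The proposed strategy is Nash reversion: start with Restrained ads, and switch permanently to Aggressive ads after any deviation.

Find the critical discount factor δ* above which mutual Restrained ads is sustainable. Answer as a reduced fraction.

Aster's threshold: (110−66)/(110−27) = 44/83.
Clover's threshold: (96−55)/(96−18) = 41/78.
44/83 > 41/78, so Aster binds and δ* = 44/83.

44/83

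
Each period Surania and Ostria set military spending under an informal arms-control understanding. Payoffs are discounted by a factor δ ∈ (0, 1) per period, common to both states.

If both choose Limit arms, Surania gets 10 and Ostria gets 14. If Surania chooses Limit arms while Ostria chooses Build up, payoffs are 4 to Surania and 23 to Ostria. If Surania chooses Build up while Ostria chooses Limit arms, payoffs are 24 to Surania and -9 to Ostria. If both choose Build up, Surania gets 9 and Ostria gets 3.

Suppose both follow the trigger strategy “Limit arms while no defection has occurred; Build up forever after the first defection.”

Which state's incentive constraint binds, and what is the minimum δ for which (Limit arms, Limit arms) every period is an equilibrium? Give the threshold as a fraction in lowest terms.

Surania: cooperation gives 10 each period; deviation gives 24 once then 9 forever.
  10/(1−δ) ≥ 24 + 9δ/(1−δ) ⇒ δ ≥ 14/15.
Ostria: cooperation gives 14 each period; deviation gives 23 once then 3 forever.
  δ ≥ 9/20.
Both must hold, so the binding constraint is Surania's: δ ≥ 14/15.

Surania; δ ≥ 14/15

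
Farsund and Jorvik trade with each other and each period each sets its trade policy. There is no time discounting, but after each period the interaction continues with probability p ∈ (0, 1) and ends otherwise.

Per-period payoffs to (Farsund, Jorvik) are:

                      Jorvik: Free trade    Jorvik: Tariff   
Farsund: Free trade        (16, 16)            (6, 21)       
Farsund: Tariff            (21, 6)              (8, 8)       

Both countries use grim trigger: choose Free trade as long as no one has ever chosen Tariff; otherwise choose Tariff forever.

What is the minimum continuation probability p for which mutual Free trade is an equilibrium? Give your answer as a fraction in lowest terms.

Expected cooperation value is 16 + p·16 + p²·16 + … = 16/(1−p); deviation gives 21 + p·8/(1−p).
16 ≥ 21(1−p) + 8p ⇒ 13p ≥ 5 ⇒ p ≥ 5/13.

5/13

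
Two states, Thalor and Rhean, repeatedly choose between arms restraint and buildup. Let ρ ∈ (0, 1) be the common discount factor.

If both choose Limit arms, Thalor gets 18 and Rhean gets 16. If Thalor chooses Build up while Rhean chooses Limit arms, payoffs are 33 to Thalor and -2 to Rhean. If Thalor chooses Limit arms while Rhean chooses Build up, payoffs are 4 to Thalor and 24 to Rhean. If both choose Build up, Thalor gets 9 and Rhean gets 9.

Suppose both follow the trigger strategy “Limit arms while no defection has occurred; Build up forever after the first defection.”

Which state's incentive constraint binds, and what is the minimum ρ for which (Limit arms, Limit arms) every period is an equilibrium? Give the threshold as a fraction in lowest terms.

For Thalor: deviation gain 33−18 = 15, per-period punishment loss 18−9 = 9. IC gives ρ ≥ 15/24 = 5/8.
For Rhean: gain 8, loss 7 per period, so ρ ≥ 8/15.
The tighter constraint is Thalor's, so cooperation needs ρ ≥ 5/8.

Thalor; ρ ≥ 5/8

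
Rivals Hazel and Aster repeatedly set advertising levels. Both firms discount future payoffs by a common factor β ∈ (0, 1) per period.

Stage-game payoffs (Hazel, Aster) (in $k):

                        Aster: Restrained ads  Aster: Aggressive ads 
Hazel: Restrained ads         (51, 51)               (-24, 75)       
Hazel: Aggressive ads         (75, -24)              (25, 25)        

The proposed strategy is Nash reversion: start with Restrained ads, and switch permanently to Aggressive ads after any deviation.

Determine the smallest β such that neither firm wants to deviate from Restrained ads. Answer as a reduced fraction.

51/(1−β) ≥ 75 + 25β/(1−β)
51 ≥ 75 − 50β
β ≥ 24/50 = 12/25.

12/25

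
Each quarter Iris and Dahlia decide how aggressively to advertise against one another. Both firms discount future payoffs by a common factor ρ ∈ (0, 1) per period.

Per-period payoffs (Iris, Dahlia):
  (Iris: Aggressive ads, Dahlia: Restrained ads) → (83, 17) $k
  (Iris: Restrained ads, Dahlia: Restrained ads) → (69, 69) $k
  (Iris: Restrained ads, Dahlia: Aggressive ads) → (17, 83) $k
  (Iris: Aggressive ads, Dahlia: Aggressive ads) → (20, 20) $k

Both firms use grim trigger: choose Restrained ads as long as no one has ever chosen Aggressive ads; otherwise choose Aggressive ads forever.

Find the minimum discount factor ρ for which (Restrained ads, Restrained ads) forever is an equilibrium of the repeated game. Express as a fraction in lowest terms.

2/9

One-period gain from deviating is 83 − 69 = 14. The loss is 69 − 20 = 49 in every subsequent period, with present value 49·ρ/(1−ρ).
Deviation is unprofitable when 49·ρ/(1−ρ) ≥ 14, i.e. ρ/(1−ρ) ≥ 2/7.
Equivalently ρ ≥ 14/(14+49) = 2/9.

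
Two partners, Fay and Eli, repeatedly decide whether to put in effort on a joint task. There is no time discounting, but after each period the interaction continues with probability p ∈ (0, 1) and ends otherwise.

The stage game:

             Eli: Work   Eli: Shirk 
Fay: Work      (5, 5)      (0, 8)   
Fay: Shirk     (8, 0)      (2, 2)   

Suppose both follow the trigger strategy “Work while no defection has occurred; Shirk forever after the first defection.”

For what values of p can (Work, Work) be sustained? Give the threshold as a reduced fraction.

1/2

Expected cooperation value is 5 + p·5 + p²·5 + … = 5/(1−p); deviation gives 8 + p·2/(1−p).
5 ≥ 8(1−p) + 2p ⇒ 6p ≥ 3 ⇒ p ≥ 3/6 = 1/2.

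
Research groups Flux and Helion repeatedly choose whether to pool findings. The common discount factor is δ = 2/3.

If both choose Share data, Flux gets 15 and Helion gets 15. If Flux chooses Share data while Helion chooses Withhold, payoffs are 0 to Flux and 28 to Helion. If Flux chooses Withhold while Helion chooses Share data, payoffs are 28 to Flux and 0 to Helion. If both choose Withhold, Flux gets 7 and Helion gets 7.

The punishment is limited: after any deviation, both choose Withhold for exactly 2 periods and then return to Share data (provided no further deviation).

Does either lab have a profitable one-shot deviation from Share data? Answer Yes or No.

Yes

A one-shot deviation gives 28 now, then 7 for 2 periods, then back to 15.
Gain from deviating: (28−15) today; loss: (15−7) in each of the next 2 periods.
No-deviation condition: (15−7)(δ+…+δ^2) ≥ 28−15, i.e. δ+…+δ^2 ≥ 13/8.
At δ = 2/3: δ+…+δ^2 = 1.1111 < 1.6250.
So cooperation is not sustainable.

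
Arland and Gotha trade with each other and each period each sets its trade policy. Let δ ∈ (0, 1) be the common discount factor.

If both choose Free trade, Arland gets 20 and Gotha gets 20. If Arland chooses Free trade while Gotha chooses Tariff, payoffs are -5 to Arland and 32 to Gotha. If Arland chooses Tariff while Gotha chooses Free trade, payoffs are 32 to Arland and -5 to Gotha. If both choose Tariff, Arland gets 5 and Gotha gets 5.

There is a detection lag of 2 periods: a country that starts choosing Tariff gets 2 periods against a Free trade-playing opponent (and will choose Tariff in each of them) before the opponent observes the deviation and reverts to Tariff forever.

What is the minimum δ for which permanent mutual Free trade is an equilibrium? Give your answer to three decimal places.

0.667

The best deviation is to choose Tariff for all 2 undetected periods, earning 32 each, then 5 forever once detected.
Deviation value: 32(1−δ^2)/(1−δ) + 5δ^2/(1−δ); cooperation value: 20/(1−δ).
IC: 20 ≥ 32(1−δ^2) + 5δ^2 = 32 − 27δ^2.
So δ^2 ≥ 12/27 = 4/9, giving δ ≥ (4/9)^(1/2) ≈ 0.667.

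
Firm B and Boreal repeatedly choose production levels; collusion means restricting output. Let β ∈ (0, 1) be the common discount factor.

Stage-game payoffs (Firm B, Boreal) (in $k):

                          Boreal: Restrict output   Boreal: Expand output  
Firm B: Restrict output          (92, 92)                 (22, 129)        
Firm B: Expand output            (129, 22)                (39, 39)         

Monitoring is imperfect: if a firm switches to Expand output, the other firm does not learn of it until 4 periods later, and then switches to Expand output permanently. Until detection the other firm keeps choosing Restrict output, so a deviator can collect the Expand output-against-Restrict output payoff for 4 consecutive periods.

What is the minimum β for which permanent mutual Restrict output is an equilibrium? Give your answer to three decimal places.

0.801

Deviating for the 4 undetected periods gains 129−92 = 37 per period over cooperation, then loses 92−39 = 53 per period forever once punishment starts.
Gain: 37(1 + β + … + β^3); loss: 53·β^4/(1−β).
No profitable deviation ⇔ 37(1−β^4) ≤ 53·β^4, i.e. β^4 ≥ 37/(37+53) = 37/90.
Hence β ≥ (37/90)^(1/4) ≈ 0.801.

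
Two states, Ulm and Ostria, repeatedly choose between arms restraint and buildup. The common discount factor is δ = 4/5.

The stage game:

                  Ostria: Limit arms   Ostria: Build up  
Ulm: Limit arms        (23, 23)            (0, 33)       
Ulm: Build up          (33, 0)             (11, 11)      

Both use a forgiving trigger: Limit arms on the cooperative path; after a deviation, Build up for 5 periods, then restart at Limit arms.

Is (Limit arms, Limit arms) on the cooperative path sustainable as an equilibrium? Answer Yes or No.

Comparing payoff streams over the 6 periods until play realigns: cooperate → 23(1+δ+…+δ^5); deviate → 33 + 11(δ+…+δ^5).
Cooperation is sustained iff (23−11)(δ+…+δ^5) ≥ 33−23.
δ+…+δ^5 = 4/5·(1−(4/5)^5)/(1−4/5) = 2.6893, and (33−23)/(23−11) = 0.8333.
2.6893 ≥ 0.8333, so cooperation is sustainable.

Yes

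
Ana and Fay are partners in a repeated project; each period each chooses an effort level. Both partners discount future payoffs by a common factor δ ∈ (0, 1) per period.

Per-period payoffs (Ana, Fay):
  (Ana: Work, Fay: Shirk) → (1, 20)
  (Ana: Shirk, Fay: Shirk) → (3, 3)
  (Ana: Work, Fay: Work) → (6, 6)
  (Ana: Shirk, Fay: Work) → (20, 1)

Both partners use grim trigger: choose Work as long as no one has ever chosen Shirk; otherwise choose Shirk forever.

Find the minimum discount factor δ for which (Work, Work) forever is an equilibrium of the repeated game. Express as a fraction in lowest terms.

6/(1−δ) ≥ 20 + 3δ/(1−δ)
6 ≥ 20 − 17δ
δ ≥ 14/17.

14/17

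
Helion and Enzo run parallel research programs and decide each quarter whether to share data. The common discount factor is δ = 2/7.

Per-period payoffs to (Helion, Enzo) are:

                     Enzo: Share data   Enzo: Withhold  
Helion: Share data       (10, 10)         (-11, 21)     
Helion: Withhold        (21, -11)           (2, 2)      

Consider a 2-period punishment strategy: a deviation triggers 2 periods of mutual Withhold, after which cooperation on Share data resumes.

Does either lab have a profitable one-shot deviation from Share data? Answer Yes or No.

Yes

IC: δ+…+δ^2 ≥ (21−10)/(10−2) = 11/8.
At δ = 2/7: partial sum = 0.3673 < 1.3750. Cooperation not sustainable.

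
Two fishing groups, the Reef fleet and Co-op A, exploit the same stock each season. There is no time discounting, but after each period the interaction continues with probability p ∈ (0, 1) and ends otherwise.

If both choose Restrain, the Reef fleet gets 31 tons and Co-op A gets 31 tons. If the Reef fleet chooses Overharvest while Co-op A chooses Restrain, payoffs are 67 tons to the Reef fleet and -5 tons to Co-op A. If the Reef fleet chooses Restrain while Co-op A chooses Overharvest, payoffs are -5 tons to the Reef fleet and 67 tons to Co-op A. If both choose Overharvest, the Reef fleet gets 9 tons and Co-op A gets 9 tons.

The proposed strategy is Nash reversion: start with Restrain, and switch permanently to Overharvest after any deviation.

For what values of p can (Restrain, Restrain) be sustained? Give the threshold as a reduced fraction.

18/29

With no time discounting, the continuation probability p plays the role of the discount factor.
Grim-trigger IC: 31/(1−p) ≥ 67 + 9p/(1−p) ⇒ p ≥ (67−31)/(67−9) = 18/29.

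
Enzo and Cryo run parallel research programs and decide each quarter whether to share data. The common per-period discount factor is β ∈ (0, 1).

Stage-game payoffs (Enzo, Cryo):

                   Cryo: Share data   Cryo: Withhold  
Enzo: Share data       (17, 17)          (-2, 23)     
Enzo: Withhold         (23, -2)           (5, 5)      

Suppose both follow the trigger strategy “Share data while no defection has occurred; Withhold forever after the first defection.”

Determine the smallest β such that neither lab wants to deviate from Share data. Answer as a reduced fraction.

One-period gain from deviating is 23 − 17 = 6. The loss is 17 − 5 = 12 in every subsequent period, with present value 12·β/(1−β).
Deviation is unprofitable when 12·β/(1−β) ≥ 6, i.e. β/(1−β) ≥ 1/2.
Equivalently β ≥ 6/(6+12) = 1/3.

1/3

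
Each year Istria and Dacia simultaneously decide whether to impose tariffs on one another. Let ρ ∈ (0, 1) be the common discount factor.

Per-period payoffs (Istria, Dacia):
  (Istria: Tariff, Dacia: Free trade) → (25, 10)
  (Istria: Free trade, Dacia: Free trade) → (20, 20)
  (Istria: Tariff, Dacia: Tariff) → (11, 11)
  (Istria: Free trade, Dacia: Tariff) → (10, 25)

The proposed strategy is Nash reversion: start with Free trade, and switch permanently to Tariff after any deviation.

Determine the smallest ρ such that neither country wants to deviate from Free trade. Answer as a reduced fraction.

5/14

One-period gain from deviating is 25 − 20 = 5. The loss is 20 − 11 = 9 in every subsequent period, with present value 9·ρ/(1−ρ).
Deviation is unprofitable when 9·ρ/(1−ρ) ≥ 5, i.e. ρ/(1−ρ) ≥ 5/9.
Equivalently ρ ≥ 5/(5+9) = 5/14.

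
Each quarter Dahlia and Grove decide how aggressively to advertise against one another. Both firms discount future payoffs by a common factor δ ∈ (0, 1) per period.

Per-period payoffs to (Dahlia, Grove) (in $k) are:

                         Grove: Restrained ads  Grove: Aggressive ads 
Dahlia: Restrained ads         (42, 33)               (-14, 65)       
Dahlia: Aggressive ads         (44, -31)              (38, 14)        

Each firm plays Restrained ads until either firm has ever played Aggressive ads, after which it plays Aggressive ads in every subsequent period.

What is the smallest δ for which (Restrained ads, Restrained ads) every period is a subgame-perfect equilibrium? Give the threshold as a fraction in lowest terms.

32/51

For Dahlia: deviation gain 44−42 = 2, per-period punishment loss 42−38 = 4. IC gives δ ≥ 2/6 = 1/3.
For Grove: gain 32, loss 19 per period, so δ ≥ 32/51.
The tighter constraint is Grove's, so cooperation needs δ ≥ 32/51.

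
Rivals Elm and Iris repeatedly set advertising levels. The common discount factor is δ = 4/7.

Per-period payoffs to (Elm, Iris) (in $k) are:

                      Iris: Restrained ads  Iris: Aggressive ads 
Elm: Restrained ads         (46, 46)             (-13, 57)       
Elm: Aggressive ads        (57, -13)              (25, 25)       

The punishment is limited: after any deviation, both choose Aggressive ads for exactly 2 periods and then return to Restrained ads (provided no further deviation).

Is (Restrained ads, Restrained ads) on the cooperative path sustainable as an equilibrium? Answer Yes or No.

IC: δ+…+δ^2 ≥ (57−46)/(46−25) = 11/21.
At δ = 4/7: partial sum = 0.8980 ≥ 0.5238. Cooperation sustainable.

Yes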